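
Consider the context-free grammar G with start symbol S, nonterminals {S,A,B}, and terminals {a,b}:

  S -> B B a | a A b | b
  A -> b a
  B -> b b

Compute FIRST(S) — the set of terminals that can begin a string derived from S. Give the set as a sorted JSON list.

Compute FIRST by fixpoint:
[1]
  A via A→b a: +{b}
  B via B→b b: +{b}
  S via S→B B a: +{b}
  S via S→a A b: +{a}
  FIRST(S)={a,b}  FIRST(A)={b}  FIRST(B)={b}
[2] (no change)
  FIRST(S)={a,b}  FIRST(A)={b}  FIRST(B)={b}

FIRST(S) = ["a", "b"]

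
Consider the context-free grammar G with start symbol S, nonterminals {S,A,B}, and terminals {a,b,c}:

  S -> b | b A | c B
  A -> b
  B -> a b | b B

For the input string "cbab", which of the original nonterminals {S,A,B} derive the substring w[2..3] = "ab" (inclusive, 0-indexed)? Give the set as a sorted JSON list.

CNF form of G:
  S -> T1 A | T2 B | b
  A -> b
  B -> T0 T1 | T1 B
  T0 -> a
  T1 -> b
  T2 -> c

Fill CYK table bottom-up — only the sub-triangle for w[2..3]:
  cell(2,2) a: {T0}  orig:{}
  cell(3,3) b: {A,S,T1}  orig:{A,S}
  cell(2,3) ab: {B}

Original NTs in T[2,3] deriving "ab": ["B"]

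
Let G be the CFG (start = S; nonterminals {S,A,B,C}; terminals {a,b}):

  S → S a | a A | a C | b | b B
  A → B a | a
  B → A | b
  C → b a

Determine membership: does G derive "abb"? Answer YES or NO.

CNF form of G:
  S -> S T0 | T0 A | T0 C | T1 B | b
  A -> B T0 | a
  B -> B T0 | a | b
  C -> T1 T0
  T0 -> a
  T1 -> b

CYK table (by increasing span):
  [0..0]={A,B,T0}  "a"  orig:{A,B}
  [1..1]={B,S,T1}  "b"  orig:{B,S}
  [2..2]={B,S,T1}  "b"  orig:{B,S}
  [0..1]=∅  "ab"
  [1..2]={S}  "bb"
  [0..2]=∅  "abb"

S ∉ T[0,2] ⇒ NO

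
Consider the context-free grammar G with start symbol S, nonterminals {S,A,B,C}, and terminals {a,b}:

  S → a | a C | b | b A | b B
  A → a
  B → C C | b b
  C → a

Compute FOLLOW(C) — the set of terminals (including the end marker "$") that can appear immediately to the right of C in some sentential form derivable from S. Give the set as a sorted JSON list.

Compute FIRST by fixpoint:
[1]
  A via A→a: +{a}
  B via B→b b: +{b}
  C via C→a: +{a}
  S via S→a: +{a}
  S via S→b: +{b}
  S: {a,b}  A: {a}  B: {b}  C: {a}
[2]
  B via B→C C: +{a}
  S: {a,b}  A: {a}  B: {a,b}  C: {a}
[3] (stable)
  S: {a,b}  A: {a}  B: {a,b}  C: {a}

FOLLOW sets:
initialize: $ ∈ FOLLOW(S)
iter 1:
  B→C C: FOLLOW(C) ⊇ FIRST(C) = {a}; new: +{a}
  S→a C: FOLLOW(C) ⊇ FOLLOW(S) ⊇ {$}; new: +{$}
  S→b A: FOLLOW(A) ⊇ FOLLOW(S) ⊇ {$}; new: +{$}
  S→b B: FOLLOW(B) ⊇ FOLLOW(S) ⊇ {$}; new: +{$}
  FOLLOW(S)={$}  FOLLOW(A)={$}  FOLLOW(B)={$}  FOLLOW(C)={$,a}
iter 2: done
  FOLLOW(S)={$}  FOLLOW(A)={$}  FOLLOW(B)={$}  FOLLOW(C)={$,a}

FOLLOW(C) = ["$", "a"]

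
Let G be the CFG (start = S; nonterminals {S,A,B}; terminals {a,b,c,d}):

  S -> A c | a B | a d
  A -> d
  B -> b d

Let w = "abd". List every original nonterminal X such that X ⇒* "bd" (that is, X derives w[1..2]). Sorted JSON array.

Convert to CNF:
  S -> A T2 | T3 B | T3 T1
  A -> d
  B -> T0 T1
  T0 -> b
  T1 -> d
  T2 -> c
  T3 -> a

CYK fill — only the sub-triangle for w[1..2]:
  cell(1,1) b: {T0}  orig:{}
  cell(2,2) d: {A,T1}  orig:{A}
  cell(1,2) bd: {B}

Original NTs in T[1,2] deriving "bd": ["B"]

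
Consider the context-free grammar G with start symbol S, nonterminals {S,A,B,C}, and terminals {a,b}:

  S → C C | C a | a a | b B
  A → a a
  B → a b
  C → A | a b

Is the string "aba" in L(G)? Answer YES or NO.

CNF form of G:
  S -> C C | C T0 | T0 T0 | T1 B
  A -> T0 T0
  B -> T0 T1
  C -> T0 T0 | T0 T1
  T0 -> a
  T1 -> b

Fill CYK table bottom-up:
  [0..0]={T0}  "a"  orig:{}
  [1..1]={T1}  "b"  orig:{}
  [2..2]={T0}  "a"  orig:{}
  [0..1]={B,C}  "ab"
  [1..2]=∅  "ba"
  [0..2]={S}  "aba"

S ∈ T[0,2] ⇒ YES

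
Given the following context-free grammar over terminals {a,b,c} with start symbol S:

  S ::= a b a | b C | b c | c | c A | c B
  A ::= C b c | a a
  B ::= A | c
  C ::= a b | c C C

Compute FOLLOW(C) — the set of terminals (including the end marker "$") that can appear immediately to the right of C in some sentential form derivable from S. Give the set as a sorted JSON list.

FIRST iteration:
pass 1:
  A via A→a a: +{a}
  B via B→A: +{a}
  B via B→c: +{c}
  C via C→a b: +{a}
  C via C→c C C: +{c}
  S via S→a b a: +{a}
  S via S→b C: +{b}
  S via S→c: +{c}
  S: {a,b,c}  A: {a}  B: {a,c}  C: {a,c}
pass 2:
  A via A→C b c: +{c}
  S: {a,b,c}  A: {a,c}  B: {a,c}  C: {a,c}
pass 3: — fixpoint
  S: {a,b,c}  A: {a,c}  B: {a,c}  C: {a,c}

FOLLOW sets:
seed FOLLOW(S) with $
round 1:
  A→C b c: FOLLOW(C) ⊇ FIRST(b) = {b}; new: +{b}
  C→c C C: FOLLOW(C) ⊇ FIRST(C) = {a,c}; new: +{a,c}
  S→b C: FOLLOW(C) ⊇ FOLLOW(S) ⊇ {$}; new: +{$}
  S→c A: FOLLOW(A) ⊇ FOLLOW(S) ⊇ {$}; new: +{$}
  S→c B: FOLLOW(B) ⊇ FOLLOW(S) ⊇ {$}; new: +{$}
  FOLLOW[S]={$}  FOLLOW[A]={$}  FOLLOW[B]={$}  FOLLOW[C]={$,a,b,c}
round 2: (no change)
  FOLLOW[S]={$}  FOLLOW[A]={$}  FOLLOW[B]={$}  FOLLOW[C]={$,a,b,c}

FOLLOW(C) = ["$", "a", "b", "c"]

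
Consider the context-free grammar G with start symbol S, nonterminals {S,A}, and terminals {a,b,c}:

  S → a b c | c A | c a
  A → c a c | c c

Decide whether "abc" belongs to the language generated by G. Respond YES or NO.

CNF form of G:
  S -> T0 A | T0 T1 | T1 X4
  A -> T0 T0 | T0 X3
  T0 -> c
  T1 -> a
  T2 -> b
  X3 -> T1 T0
  X4 -> T2 T0

Fill CYK table bottom-up:
  T[0,0] 'a' = {T1}  orig:{}
  T[1,1] 'b' = {T2}  orig:{}
  T[2,2] 'c' = {T0}  orig:{}
  T[0,1] 'ab' = ∅
  T[1,2] 'bc' = {X4}  orig:{}
  T[0,2] 'abc' = {S}

S ∈ T[0,2] ⇒ YES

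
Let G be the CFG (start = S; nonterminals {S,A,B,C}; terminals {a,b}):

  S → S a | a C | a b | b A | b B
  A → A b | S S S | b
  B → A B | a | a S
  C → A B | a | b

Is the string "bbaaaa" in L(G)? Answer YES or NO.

CNF form of G:
  S -> S T1 | T0 A | T0 B | T1 C | T1 T0
  A -> A T0 | S X2 | b
  B -> A B | T1 S | a
  C -> A B | a | b
  T0 -> b
  T1 -> a
  X2 -> S S

Fill CYK table bottom-up:
  [0..0]={A,C,T0}  "b"  orig:{A,C}
  [1..1]={A,C,T0}  "b"  orig:{A,C}
  [2..2]={B,C,T1}  "a"  orig:{B,C}
  [3..3]={B,C,T1}  "a"  orig:{B,C}
  [4..4]={B,C,T1}  "a"  orig:{B,C}
  [5..5]={B,C,T1}  "a"  orig:{B,C}
  [0..1]={A,S}  "bb"
  [1..2]={B,C,S}  "ba"
  [2..3]={S}  "aa"
  [3..4]={S}  "aa"
  [4..5]={S}  "aa"
  [0..2]={B,C,S}  "bba"
  [1..3]={S}  "baa"
  [2..4]={B,S}  "aaa"
  [3..5]={B,S}  "aaa"
  [0..3]={S,X2}  "bbaa"  orig:{S}
  [1..4]={B,C,S,X2}  "baaa"  orig:{B,C,S}
  [2..5]={B,S,X2}  "aaaa"  orig:{B,S}
  [0..4]={B,C,S,X2}  "bbaaa"  orig:{B,C,S}
  [1..5]={B,C,S,X2}  "baaaa"  orig:{B,C,S}
  [0..5]={A,B,C,S,X2}  "bbaaaa"  orig:{A,B,C,S}

S ∈ T[0,5] ⇒ YES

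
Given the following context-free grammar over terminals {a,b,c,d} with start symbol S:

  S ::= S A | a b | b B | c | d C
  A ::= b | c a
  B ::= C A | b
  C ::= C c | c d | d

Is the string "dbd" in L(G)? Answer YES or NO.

Convert to CNF:
  S -> S A | T1 T3 | T2 C | T3 B | c
  A -> T0 T1 | b
  B -> C A | b
  C -> C T0 | T0 T2 | d
  T0 -> c
  T1 -> a
  T2 -> d
  T3 -> b

CYK table (by increasing span):
  cell(0,0) d: {C,T2}  orig:{C}
  cell(1,1) b: {A,B,T3}  orig:{A,B}
  cell(2,2) d: {C,T2}  orig:{C}
  cell(0,1) db: {B}
  cell(1,2) bd: ∅
  cell(0,2) dbd: ∅

S ∉ T[0,2] ⇒ NO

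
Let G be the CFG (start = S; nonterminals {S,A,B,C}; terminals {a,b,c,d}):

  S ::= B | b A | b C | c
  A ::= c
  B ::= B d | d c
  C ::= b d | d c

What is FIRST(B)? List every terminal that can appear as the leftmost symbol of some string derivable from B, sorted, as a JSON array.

FIRST iteration:
round 1:
  A via A→c: +{c}
  B via B→d c: +{d}
  C via C→b d: +{b}
  C via C→d c: +{d}
  S via S→B: +{d}
  S via S→b A: +{b}
  S via S→c: +{c}
  FIRST[S]={b,c,d}  FIRST[A]={c}  FIRST[B]={d}  FIRST[C]={b,d}
round 2: (stable)
  FIRST[S]={b,c,d}  FIRST[A]={c}  FIRST[B]={d}  FIRST[C]={b,d}

FIRST(B) = ["d"]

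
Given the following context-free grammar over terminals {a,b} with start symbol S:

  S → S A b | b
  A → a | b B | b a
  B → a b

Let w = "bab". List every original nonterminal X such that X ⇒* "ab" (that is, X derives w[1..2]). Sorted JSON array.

Convert to CNF:
  S -> S X2 | b
  A -> T0 B | T0 T1 | a
  B -> T1 T0
  T0 -> b
  T1 -> a
  X2 -> A T0

Fill CYK table bottom-up (cells [i..j] with 1 ≤ i ≤ j ≤ 2 only):
  cell(1,1) a: {A,T1}  orig:{A}
  cell(2,2) b: {S,T0}  orig:{S}
  cell(1,2) ab: {B,X2}  orig:{B}

Original NTs in T[1,2] deriving "ab": ["B"]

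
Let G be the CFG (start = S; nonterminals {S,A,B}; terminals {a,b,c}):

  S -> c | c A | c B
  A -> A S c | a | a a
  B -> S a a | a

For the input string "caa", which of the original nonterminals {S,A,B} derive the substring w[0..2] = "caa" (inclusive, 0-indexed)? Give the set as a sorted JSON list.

Convert to CNF:
  S -> T0 A | T0 B | c
  A -> A X2 | T1 T1 | a
  B -> S X3 | a
  T0 -> c
  T1 -> a
  X2 -> S T0
  X3 -> T1 T1

CYK table (by increasing span), restricted to cells inside w[0..2]:
  cell(0,0) c: {S,T0}  orig:{S}
  cell(1,1) a: {A,B,T1}  orig:{A,B}
  cell(2,2) a: {A,B,T1}  orig:{A,B}
  cell(0,1) ca: {S}
  cell(1,2) aa: {A,X3}  orig:{A}
  cell(0,2) caa: {B,S}

Original NTs in T[0,2] deriving "caa": ["B", "S"]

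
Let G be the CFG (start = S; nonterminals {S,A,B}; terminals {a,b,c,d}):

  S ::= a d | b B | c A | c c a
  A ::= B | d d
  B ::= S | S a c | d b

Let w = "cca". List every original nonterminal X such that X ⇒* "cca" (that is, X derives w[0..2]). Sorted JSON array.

CNF form of G:
  S -> T0 T2 | T1 A | T1 X8 | T3 B
  A -> S X4 | T0 T2 | T1 A | T1 X5 | T2 T2 | T2 T3 | T3 B
  B -> S X6 | T0 T2 | T1 A | T1 X7 | T2 T3 | T3 B
  T0 -> a
  T1 -> c
  T2 -> d
  T3 -> b
  X4 -> T0 T1
  X5 -> T1 T0
  X6 -> T0 T1
  X7 -> T1 T0
  X8 -> T1 T0

CYK fill, restricted to cells inside w[0..2]:
  [0..0]={T1}  "c"  orig:{}
  [1..1]={T1}  "c"  orig:{}
  [2..2]={T0}  "a"  orig:{}
  [0..1]=∅  "cc"
  [1..2]={X5,X7,X8}  "ca"  orig:{}
  [0..2]={A,B,S}  "cca"

Original NTs in T[0,2] deriving "cca": ["A", "B", "S"]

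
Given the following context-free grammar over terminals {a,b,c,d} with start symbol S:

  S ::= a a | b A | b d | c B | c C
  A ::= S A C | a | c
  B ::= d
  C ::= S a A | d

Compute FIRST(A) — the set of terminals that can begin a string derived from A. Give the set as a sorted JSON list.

Compute FIRST by fixpoint:
round 1:
  A via A→a: +{a}
  A via A→c: +{c}
  B via B→d: +{d}
  C via C→d: +{d}
  S via S→a a: +{a}
  S via S→b A: +{b}
  S via S→c B: +{c}
  FIRST(S)={a,b,c}  FIRST(A)={a,c}  FIRST(B)={d}  FIRST(C)={d}
round 2:
  A via A→S A C: +{b}
  C via C→S a A: +{a,b,c}
  FIRST(S)={a,b,c}  FIRST(A)={a,b,c}  FIRST(B)={d}  FIRST(C)={a,b,c,d}
round 3: done
  FIRST(S)={a,b,c}  FIRST(A)={a,b,c}  FIRST(B)={d}  FIRST(C)={a,b,c,d}

FIRST(A) = ["a", "b", "c"]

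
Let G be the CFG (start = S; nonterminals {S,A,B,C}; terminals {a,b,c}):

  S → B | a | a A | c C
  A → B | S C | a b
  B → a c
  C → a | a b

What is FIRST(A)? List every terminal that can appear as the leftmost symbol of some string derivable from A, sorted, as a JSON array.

Compute FIRST by fixpoint:
round 1:
  A via A→a b: +{a}
  B via B→a c: +{a}
  C via C→a: +{a}
  S via S→B: +{a}
  S via S→c C: +{c}
  FIRST(S)={a,c}  FIRST(A)={a}  FIRST(B)={a}  FIRST(C)={a}
round 2:
  A via A→S C: +{c}
  FIRST(S)={a,c}  FIRST(A)={a,c}  FIRST(B)={a}  FIRST(C)={a}
round 3: done
  FIRST(S)={a,c}  FIRST(A)={a,c}  FIRST(B)={a}  FIRST(C)={a}

FIRST(A) = ["a", "c"]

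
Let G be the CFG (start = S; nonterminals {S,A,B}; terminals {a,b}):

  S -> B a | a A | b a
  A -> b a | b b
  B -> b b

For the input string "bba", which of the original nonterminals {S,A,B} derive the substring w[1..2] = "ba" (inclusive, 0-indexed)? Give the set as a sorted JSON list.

CNF form of G:
  S -> B T1 | T0 T1 | T1 A
  A -> T0 T0 | T0 T1
  B -> T0 T0
  T0 -> b
  T1 -> a

CYK table (by increasing span) — only the sub-triangle for w[1..2]:
  [1..1]={T0}  "b"  orig:{}
  [2..2]={T1}  "a"  orig:{}
  [1..2]={A,S}  "ba"

Original NTs in T[1,2] deriving "ba": ["A", "S"]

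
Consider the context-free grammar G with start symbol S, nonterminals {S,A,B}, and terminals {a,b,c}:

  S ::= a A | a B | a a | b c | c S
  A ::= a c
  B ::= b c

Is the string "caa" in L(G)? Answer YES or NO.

CNF form of G:
  S -> T0 A | T0 B | T0 T0 | T1 S | T2 T1
  A -> T0 T1
  B -> T2 T1
  T0 -> a
  T1 -> c
  T2 -> b

CYK fill:
  T[0,0] 'c' = {T1}  orig:{}
  T[1,1] 'a' = {T0}  orig:{}
  T[2,2] 'a' = {T0}  orig:{}
  T[0,1] 'ca' = ∅
  T[1,2] 'aa' = {S}
  T[0,2] 'caa' = {S}

S ∈ T[0,2] ⇒ YES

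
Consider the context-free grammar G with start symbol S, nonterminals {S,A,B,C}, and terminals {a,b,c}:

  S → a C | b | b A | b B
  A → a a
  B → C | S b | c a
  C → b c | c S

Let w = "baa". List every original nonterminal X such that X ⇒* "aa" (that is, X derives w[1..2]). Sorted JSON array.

CNF form of G:
  S -> T0 C | T1 A | T1 B | b
  A -> T0 T0
  B -> S T1 | T1 T2 | T2 S | T2 T0
  C -> T1 T2 | T2 S
  T0 -> a
  T1 -> b
  T2 -> c

CYK table (by increasing span) (cells [i..j] with 1 ≤ i ≤ j ≤ 2 only):
  cell(1,1) a: {T0}  orig:{}
  cell(2,2) a: {T0}  orig:{}
  cell(1,2) aa: {A}

Original NTs in T[1,2] deriving "aa": ["A"]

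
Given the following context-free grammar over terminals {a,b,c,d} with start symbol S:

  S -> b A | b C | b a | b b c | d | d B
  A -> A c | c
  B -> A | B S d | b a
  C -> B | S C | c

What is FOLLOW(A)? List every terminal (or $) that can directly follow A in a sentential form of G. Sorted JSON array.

Compute FIRST by fixpoint:
pass 1:
  A via A→c: +{c}
  B via B→A: +{c}
  B via B→b a: +{b}
  C via C→B: +{b,c}
  S via S→b A: +{b}
  S via S→d: +{d}
  FIRST[S]={b,d}  FIRST[A]={c}  FIRST[B]={b,c}  FIRST[C]={b,c}
pass 2:
  C via C→S C: +{d}
  FIRST[S]={b,d}  FIRST[A]={c}  FIRST[B]={b,c}  FIRST[C]={b,c,d}
pass 3: — fixpoint
  FIRST[S]={b,d}  FIRST[A]={c}  FIRST[B]={b,c}  FIRST[C]={b,c,d}

Compute FOLLOW by fixpoint:
initialize: $ ∈ FOLLOW(S)
round 1:
  A→A c: FOLLOW(A) ⊇ FIRST(c) = {c}; new: +{c}
  B→B S d: FOLLOW(B) ⊇ FIRST(S) = {b,d}; new: +{b,d}
  B→B S d: FOLLOW(S) ⊇ FIRST(d) = {d}; new: +{d}
  C→S C: FOLLOW(S) ⊇ FIRST(C) = {b,c,d}; new: +{b,c}
  S→b A: FOLLOW(A) ⊇ FOLLOW(S) ⊇ {$,b,c,d}; new: +{$,b,d}
  S→b C: FOLLOW(C) ⊇ FOLLOW(S) ⊇ {$,b,c,d}; new: +{$,b,c,d}
  S→d B: FOLLOW(B) ⊇ FOLLOW(S) ⊇ {$,b,c,d}; new: +{$,c}
  FOLLOW[S]={$,b,c,d}  FOLLOW[A]={$,b,c,d}  FOLLOW[B]={$,b,c,d}  FOLLOW[C]={$,b,c,d}
round 2: (stable)
  FOLLOW[S]={$,b,c,d}  FOLLOW[A]={$,b,c,d}  FOLLOW[B]={$,b,c,d}  FOLLOW[C]={$,b,c,d}

FOLLOW(A) = ["$", "b", "c", "d"]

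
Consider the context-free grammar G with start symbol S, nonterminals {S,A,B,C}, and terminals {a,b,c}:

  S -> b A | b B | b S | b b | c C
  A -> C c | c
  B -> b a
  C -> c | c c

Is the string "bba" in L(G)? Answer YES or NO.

CNF form of G:
  S -> T0 C | T1 A | T1 B | T1 S | T1 T1
  A -> C T0 | c
  B -> T1 T2
  C -> T0 T0 | c
  T0 -> c
  T1 -> b
  T2 -> a

CYK table (by increasing span):
  cell(0,0) b: {T1}  orig:{}
  cell(1,1) b: {T1}  orig:{}
  cell(2,2) a: {T2}  orig:{}
  cell(0,1) bb: {S}
  cell(1,2) ba: {B}
  cell(0,2) bba: {S}

S ∈ T[0,2] ⇒ YES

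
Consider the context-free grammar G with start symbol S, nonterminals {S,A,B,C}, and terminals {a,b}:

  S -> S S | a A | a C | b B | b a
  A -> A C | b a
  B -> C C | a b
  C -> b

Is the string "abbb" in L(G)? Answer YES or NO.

Convert to CNF:
  S -> S S | T0 B | T0 T1 | T1 A | T1 C
  A -> A C | T0 T1
  B -> C C | T1 T0
  C -> b
  T0 -> b
  T1 -> a

CYK table (by increasing span):
  [0..0]={T1}  "a"  orig:{}
  [1..1]={C,T0}  "b"  orig:{C}
  [2..2]={C,T0}  "b"  orig:{C}
  [3..3]={C,T0}  "b"  orig:{C}
  [0..1]={B,S}  "ab"
  [1..2]={B}  "bb"
  [2..3]={B}  "bb"
  [0..2]=∅  "abb"
  [1..3]={S}  "bbb"
  [0..3]=∅  "abbb"

S ∉ T[0,3] ⇒ NO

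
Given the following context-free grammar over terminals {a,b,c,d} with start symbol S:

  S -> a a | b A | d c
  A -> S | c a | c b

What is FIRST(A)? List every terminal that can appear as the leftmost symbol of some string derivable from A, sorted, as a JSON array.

FIRST iteration:
round 1:
  A via A→c a: +{c}
  S via S→a a: +{a}
  S via S→b A: +{b}
  S via S→d c: +{d}
  FIRST(S)={a,b,d}  FIRST(A)={c}
round 2:
  A via A→S: +{a,b,d}
  FIRST(S)={a,b,d}  FIRST(A)={a,b,c,d}
round 3: (stable)
  FIRST(S)={a,b,d}  FIRST(A)={a,b,c,d}

FIRST(A) = ["a", "b", "c", "d"]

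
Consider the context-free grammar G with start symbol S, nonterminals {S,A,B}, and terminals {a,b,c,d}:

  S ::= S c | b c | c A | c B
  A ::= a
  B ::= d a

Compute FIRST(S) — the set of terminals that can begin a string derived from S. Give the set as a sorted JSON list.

FIRST iteration:
iter 1:
  A via A→a: +{a}
  B via B→d a: +{d}
  S via S→b c: +{b}
  S via S→c A: +{c}
  FIRST(S)={b,c}  FIRST(A)={a}  FIRST(B)={d}
iter 2: (no change)
  FIRST(S)={b,c}  FIRST(A)={a}  FIRST(B)={d}

FIRST(S) = ["b", "c"]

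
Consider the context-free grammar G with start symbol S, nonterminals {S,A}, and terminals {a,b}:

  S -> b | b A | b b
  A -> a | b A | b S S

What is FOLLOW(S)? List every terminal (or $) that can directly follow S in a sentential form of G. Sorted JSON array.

Compute FIRST by fixpoint:
[1]
  A via A→a: +{a}
  A via A→b A: +{b}
  S via S→b: +{b}
  S: {b}  A: {a,b}
[2] — fixpoint
  S: {b}  A: {a,b}

Compute FOLLOW by fixpoint:
seed FOLLOW(S) with $
iter 1:
  A→b S S: FOLLOW(S) ⊇ FIRST(S) = {b}; new: +{b}
  S→b A: FOLLOW(A) ⊇ FOLLOW(S) ⊇ {$,b}; new: +{$,b}
  FOLLOW(S)={$,b}  FOLLOW(A)={$,b}
iter 2: — fixpoint
  FOLLOW(S)={$,b}  FOLLOW(A)={$,b}

FOLLOW(S) = ["$", "b"]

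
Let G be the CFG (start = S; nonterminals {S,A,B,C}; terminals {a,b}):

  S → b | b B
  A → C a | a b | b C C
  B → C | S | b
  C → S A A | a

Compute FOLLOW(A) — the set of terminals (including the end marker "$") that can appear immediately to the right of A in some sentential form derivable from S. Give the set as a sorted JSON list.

Compute FIRST by fixpoint:
round 1:
  A via A→a b: +{a}
  A via A→b C C: +{b}
  B via B→b: +{b}
  C via C→a: +{a}
  S via S→b: +{b}
  FIRST[S]={b}  FIRST[A]={a,b}  FIRST[B]={b}  FIRST[C]={a}
round 2:
  B via B→C: +{a}
  C via C→S A A: +{b}
  FIRST[S]={b}  FIRST[A]={a,b}  FIRST[B]={a,b}  FIRST[C]={a,b}
round 3: (no change)
  FIRST[S]={b}  FIRST[A]={a,b}  FIRST[B]={a,b}  FIRST[C]={a,b}

FOLLOW iteration:
initialize: $ ∈ FOLLOW(S)
pass 1:
  A→C a: FOLLOW(C) ⊇ FIRST(a) = {a}; new: +{a}
  A→b C C: FOLLOW(C) ⊇ FIRST(C) = {a,b}; new: +{b}
  C→S A A: FOLLOW(S) ⊇ FIRST(A) = {a,b}; new: +{a,b}
  C→S A A: FOLLOW(A) ⊇ FIRST(A) = {a,b}; new: +{a,b}
  S→b B: FOLLOW(B) ⊇ FOLLOW(S) ⊇ {$,a,b}; new: +{$,a,b}
  S: {$,a,b}  A: {a,b}  B: {$,a,b}  C: {a,b}
pass 2:
  B→C: FOLLOW(C) ⊇ FOLLOW(B) ⊇ {$,a,b}; new: +{$}
  C→S A A: FOLLOW(A) ⊇ FOLLOW(C) ⊇ {$,a,b}; new: +{$}
  S: {$,a,b}  A: {$,a,b}  B: {$,a,b}  C: {$,a,b}
pass 3: (no change)
  S: {$,a,b}  A: {$,a,b}  B: {$,a,b}  C: {$,a,b}

FOLLOW(A) = ["$", "a", "b"]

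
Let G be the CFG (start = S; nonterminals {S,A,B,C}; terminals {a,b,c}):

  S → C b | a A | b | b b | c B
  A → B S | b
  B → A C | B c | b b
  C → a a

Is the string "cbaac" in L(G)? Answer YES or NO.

CNF form of G:
  S -> C T1 | T0 B | T1 T1 | T2 A | b
  A -> B S | b
  B -> A C | B T0 | T1 T1
  C -> T2 T2
  T0 -> c
  T1 -> b
  T2 -> a

Fill CYK table bottom-up:
  T[0,0] 'c' = {T0}  orig:{}
  T[1,1] 'b' = {A,S,T1}  orig:{A,S}
  T[2,2] 'a' = {T2}  orig:{}
  T[3,3] 'a' = {T2}  orig:{}
  T[4,4] 'c' = {T0}  orig:{}
  T[0,1] 'cb' = ∅
  T[1,2] 'ba' = ∅
  T[2,3] 'aa' = {C}
  T[3,4] 'ac' = ∅
  T[0,2] 'cba' = ∅
  T[1,3] 'baa' = {B}
  T[2,4] 'aac' = ∅
  T[0,3] 'cbaa' = {S}
  T[1,4] 'baac' = {B}
  T[0,4] 'cbaac' = {S}

S ∈ T[0,4] ⇒ YES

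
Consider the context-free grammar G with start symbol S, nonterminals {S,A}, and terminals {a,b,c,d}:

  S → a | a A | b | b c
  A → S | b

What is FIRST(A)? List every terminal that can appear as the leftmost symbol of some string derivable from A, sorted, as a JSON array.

Compute FIRST by fixpoint:
iter 1:
  A via A→b: +{b}
  S via S→a: +{a}
  S via S→b: +{b}
  S: {a,b}  A: {b}
iter 2:
  A via A→S: +{a}
  S: {a,b}  A: {a,b}
iter 3: (stable)
  S: {a,b}  A: {a,b}

FIRST(A) = ["a", "b"]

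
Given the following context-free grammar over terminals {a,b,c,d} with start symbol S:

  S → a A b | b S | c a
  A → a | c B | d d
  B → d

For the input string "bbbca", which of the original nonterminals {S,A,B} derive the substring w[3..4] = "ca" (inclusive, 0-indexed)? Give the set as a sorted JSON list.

CNF form of G:
  S -> T0 T2 | T2 X4 | T3 S
  A -> T0 B | T1 T1 | a
  B -> d
  T0 -> c
  T1 -> d
  T2 -> a
  T3 -> b
  X4 -> A T3

CYK table (by increasing span), restricted to cells inside w[3..4]:
  [3..3]={T0}  "c"  orig:{}
  [4..4]={A,T2}  "a"  orig:{A}
  [3..4]={S}  "ca"

Original NTs in T[3,4] deriving "ca": ["S"]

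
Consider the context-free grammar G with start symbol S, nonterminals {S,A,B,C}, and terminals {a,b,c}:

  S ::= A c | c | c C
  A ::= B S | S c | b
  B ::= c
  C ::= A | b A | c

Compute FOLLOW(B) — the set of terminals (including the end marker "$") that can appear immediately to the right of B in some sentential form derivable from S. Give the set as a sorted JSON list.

FIRST iteration:
round 1:
  A via A→b: +{b}
  B via B→c: +{c}
  C via C→A: +{b}
  C via C→c: +{c}
  S via S→A c: +{b}
  S via S→c: +{c}
  S: {b,c}  A: {b}  B: {c}  C: {b,c}
round 2:
  A via A→B S: +{c}
  S: {b,c}  A: {b,c}  B: {c}  C: {b,c}
round 3: — fixpoint
  S: {b,c}  A: {b,c}  B: {c}  C: {b,c}

FOLLOW iteration:
FOLLOW(S) := {$}
pass 1:
  A→B S: FOLLOW(B) ⊇ FIRST(S) = {b,c}; new: +{b,c}
  A→S c: FOLLOW(S) ⊇ FIRST(c) = {c}; new: +{c}
  S→A c: FOLLOW(A) ⊇ FIRST(c) = {c}; new: +{c}
  S→c C: FOLLOW(C) ⊇ FOLLOW(S) ⊇ {$,c}; new: +{$,c}
  FOLLOW[S]={$,c}  FOLLOW[A]={c}  FOLLOW[B]={b,c}  FOLLOW[C]={$,c}
pass 2:
  C→A: FOLLOW(A) ⊇ FOLLOW(C) ⊇ {$,c}; new: +{$}
  FOLLOW[S]={$,c}  FOLLOW[A]={$,c}  FOLLOW[B]={b,c}  FOLLOW[C]={$,c}
pass 3: — fixpoint
  FOLLOW[S]={$,c}  FOLLOW[A]={$,c}  FOLLOW[B]={b,c}  FOLLOW[C]={$,c}

FOLLOW(B) = ["b", "c"]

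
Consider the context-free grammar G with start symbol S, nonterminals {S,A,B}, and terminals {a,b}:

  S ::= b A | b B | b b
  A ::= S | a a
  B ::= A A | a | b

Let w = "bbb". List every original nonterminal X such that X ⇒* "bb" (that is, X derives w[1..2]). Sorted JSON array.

CNF form of G:
  S -> T1 A | T1 B | T1 T1
  A -> T0 T0 | T1 A | T1 B | T1 T1
  B -> A A | a | b
  T0 -> a
  T1 -> b

CYK fill — only the sub-triangle for w[1..2]:
  T[1,1] 'b' = {B,T1}  orig:{B}
  T[2,2] 'b' = {B,T1}  orig:{B}
  T[1,2] 'bb' = {A,S}

Original NTs in T[1,2] deriving "bb": ["A", "S"]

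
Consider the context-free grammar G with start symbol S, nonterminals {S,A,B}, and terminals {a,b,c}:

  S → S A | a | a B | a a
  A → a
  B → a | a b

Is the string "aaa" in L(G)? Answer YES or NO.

Convert to CNF:
  S -> S A | T0 B | T0 T0 | a
  A -> a
  B -> T0 T1 | a
  T0 -> a
  T1 -> b

Fill CYK table bottom-up:
  [0..0]={A,B,S,T0}  "a"  orig:{A,B,S}
  [1..1]={A,B,S,T0}  "a"  orig:{A,B,S}
  [2..2]={A,B,S,T0}  "a"  orig:{A,B,S}
  [0..1]={S}  "aa"
  [1..2]={S}  "aa"
  [0..2]={S}  "aaa"

S ∈ T[0,2] ⇒ YES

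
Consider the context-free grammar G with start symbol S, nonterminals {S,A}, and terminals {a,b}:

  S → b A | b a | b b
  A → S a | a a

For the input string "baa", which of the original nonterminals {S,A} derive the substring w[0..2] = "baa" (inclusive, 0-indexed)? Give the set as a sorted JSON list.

CNF form of G:
  S -> T1 A | T1 T0 | T1 T1
  A -> S T0 | T0 T0
  T0 -> a
  T1 -> b

CYK fill — only the sub-triangle for w[0..2]:
  cell(0,0) b: {T1}  orig:{}
  cell(1,1) a: {T0}  orig:{}
  cell(2,2) a: {T0}  orig:{}
  cell(0,1) ba: {S}
  cell(1,2) aa: {A}
  cell(0,2) baa: {A,S}

Original NTs in T[0,2] deriving "baa": ["A", "S"]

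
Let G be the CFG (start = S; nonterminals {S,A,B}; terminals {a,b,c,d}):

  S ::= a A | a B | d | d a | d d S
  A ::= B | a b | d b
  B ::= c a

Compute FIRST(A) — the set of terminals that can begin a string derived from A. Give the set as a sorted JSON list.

FIRST sets, iterate to fixpoint:
round 1:
  A via A→a b: +{a}
  A via A→d b: +{d}
  B via B→c a: +{c}
  S via S→a A: +{a}
  S via S→d: +{d}
  S: {a,d}  A: {a,d}  B: {c}
round 2:
  A via A→B: +{c}
  S: {a,d}  A: {a,c,d}  B: {c}
round 3: done
  S: {a,d}  A: {a,c,d}  B: {c}

FIRST(A) = ["a", "c", "d"]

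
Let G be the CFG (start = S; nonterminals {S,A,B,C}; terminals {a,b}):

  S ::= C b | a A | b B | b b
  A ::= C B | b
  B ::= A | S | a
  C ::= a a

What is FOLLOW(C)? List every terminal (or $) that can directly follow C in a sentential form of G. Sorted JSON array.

Compute FIRST by fixpoint:
round 1:
  A via A→b: +{b}
  B via B→A: +{b}
  B via B→a: +{a}
  C via C→a a: +{a}
  S via S→C b: +{a}
  S via S→b B: +{b}
  FIRST[S]={a,b}  FIRST[A]={b}  FIRST[B]={a,b}  FIRST[C]={a}
round 2:
  A via A→C B: +{a}
  FIRST[S]={a,b}  FIRST[A]={a,b}  FIRST[B]={a,b}  FIRST[C]={a}
round 3: — fixpoint
  FIRST[S]={a,b}  FIRST[A]={a,b}  FIRST[B]={a,b}  FIRST[C]={a}

Compute FOLLOW by fixpoint:
FOLLOW(S) := {$}
iter 1:
  A→C B: FOLLOW(C) ⊇ FIRST(B) = {a,b}; new: +{a,b}
  S→a A: FOLLOW(A) ⊇ FOLLOW(S) ⊇ {$}; new: +{$}
  S→b B: FOLLOW(B) ⊇ FOLLOW(S) ⊇ {$}; new: +{$}
  S: {$}  A: {$}  B: {$}  C: {a,b}
iter 2: — fixpoint
  S: {$}  A: {$}  B: {$}  C: {a,b}

FOLLOW(C) = ["a", "b"]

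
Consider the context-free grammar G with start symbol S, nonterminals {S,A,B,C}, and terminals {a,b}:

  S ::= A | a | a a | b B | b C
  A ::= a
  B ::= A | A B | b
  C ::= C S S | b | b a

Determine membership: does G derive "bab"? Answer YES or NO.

Convert to CNF:
  S -> T0 B | T0 C | T1 T1 | a
  A -> a
  B -> A B | a | b
  C -> C X2 | T0 T1 | b
  T0 -> b
  T1 -> a
  X2 -> S S

Fill CYK table bottom-up:
  T[0,0] 'b' = {B,C,T0}  orig:{B,C}
  T[1,1] 'a' = {A,B,S,T1}  orig:{A,B,S}
  T[2,2] 'b' = {B,C,T0}  orig:{B,C}
  T[0,1] 'ba' = {C,S}
  T[1,2] 'ab' = {B}
  T[0,2] 'bab' = {S}

S ∈ T[0,2] ⇒ YES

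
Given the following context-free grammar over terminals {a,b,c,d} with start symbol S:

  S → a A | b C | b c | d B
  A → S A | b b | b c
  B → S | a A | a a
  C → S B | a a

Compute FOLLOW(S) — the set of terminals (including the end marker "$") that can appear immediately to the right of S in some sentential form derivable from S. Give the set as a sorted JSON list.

Compute FIRST by fixpoint:
[1]
  A via A→b b: +{b}
  B via B→a A: +{a}
  C via C→a a: +{a}
  S via S→a A: +{a}
  S via S→b C: +{b}
  S via S→d B: +{d}
  S: {a,b,d}  A: {b}  B: {a}  C: {a}
[2]
  A via A→S A: +{a,d}
  B via B→S: +{b,d}
  C via C→S B: +{b,d}
  S: {a,b,d}  A: {a,b,d}  B: {a,b,d}  C: {a,b,d}
[3] — fixpoint
  S: {a,b,d}  A: {a,b,d}  B: {a,b,d}  C: {a,b,d}

FOLLOW iteration:
FOLLOW(S) := {$}
pass 1:
  A→S A: FOLLOW(S) ⊇ FIRST(A) = {a,b,d}; new: +{a,b,d}
  S→a A: FOLLOW(A) ⊇ FOLLOW(S) ⊇ {$,a,b,d}; new: +{$,a,b,d}
  S→b C: FOLLOW(C) ⊇ FOLLOW(S) ⊇ {$,a,b,d}; new: +{$,a,b,d}
  S→d B: FOLLOW(B) ⊇ FOLLOW(S) ⊇ {$,a,b,d}; new: +{$,a,b,d}
  FOLLOW[S]={$,a,b,d}  FOLLOW[A]={$,a,b,d}  FOLLOW[B]={$,a,b,d}  FOLLOW[C]={$,a,b,d}
pass 2: (no change)
  FOLLOW[S]={$,a,b,d}  FOLLOW[A]={$,a,b,d}  FOLLOW[B]={$,a,b,d}  FOLLOW[C]={$,a,b,d}

FOLLOW(S) = ["$", "a", "b", "d"]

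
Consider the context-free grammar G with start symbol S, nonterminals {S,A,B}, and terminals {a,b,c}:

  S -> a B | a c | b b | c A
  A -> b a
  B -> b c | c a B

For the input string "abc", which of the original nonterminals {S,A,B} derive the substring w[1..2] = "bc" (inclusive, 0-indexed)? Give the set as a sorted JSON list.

CNF form of G:
  S -> T0 T0 | T1 B | T1 T2 | T2 A
  A -> T0 T1
  B -> T0 T2 | T2 X3
  T0 -> b
  T1 -> a
  T2 -> c
  X3 -> T1 B

CYK table (by increasing span), restricted to cells inside w[1..2]:
  cell(1,1) b: {T0}  orig:{}
  cell(2,2) c: {T2}  orig:{}
  cell(1,2) bc: {B}

Original NTs in T[1,2] deriving "bc": ["B"]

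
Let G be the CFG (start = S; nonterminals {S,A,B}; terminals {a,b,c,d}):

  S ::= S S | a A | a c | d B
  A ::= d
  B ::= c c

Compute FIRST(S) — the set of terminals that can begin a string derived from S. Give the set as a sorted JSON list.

FIRST sets, iterate to fixpoint:
[1]
  A via A→d: +{d}
  B via B→c c: +{c}
  S via S→a A: +{a}
  S via S→d B: +{d}
  FIRST(S)={a,d}  FIRST(A)={d}  FIRST(B)={c}
[2] (no change)
  FIRST(S)={a,d}  FIRST(A)={d}  FIRST(B)={c}

FIRST(S) = ["a", "d"]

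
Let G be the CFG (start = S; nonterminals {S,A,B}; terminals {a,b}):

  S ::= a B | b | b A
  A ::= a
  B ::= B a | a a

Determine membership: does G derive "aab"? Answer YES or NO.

Convert to CNF:
  S -> T0 B | T1 A | b
  A -> a
  B -> B T0 | T0 T0
  T0 -> a
  T1 -> b

CYK table (by increasing span):
  [0..0]={A,T0}  "a"  orig:{A}
  [1..1]={A,T0}  "a"  orig:{A}
  [2..2]={S,T1}  "b"  orig:{S}
  [0..1]={B}  "aa"
  [1..2]=∅  "ab"
  [0..2]=∅  "aab"

S ∉ T[0,2] ⇒ NO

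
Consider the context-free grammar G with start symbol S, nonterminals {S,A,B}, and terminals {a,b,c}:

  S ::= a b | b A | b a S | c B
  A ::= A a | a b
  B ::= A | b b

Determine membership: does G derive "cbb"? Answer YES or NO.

Convert to CNF:
  S -> T0 T1 | T1 A | T1 X3 | T2 B
  A -> A T0 | T0 T1
  B -> A T0 | T0 T1 | T1 T1
  T0 -> a
  T1 -> b
  T2 -> c
  X3 -> T0 S

CYK table (by increasing span):
  [0..0]={T2}  "c"  orig:{}
  [1..1]={T1}  "b"  orig:{}
  [2..2]={T1}  "b"  orig:{}
  [0..1]=∅  "cb"
  [1..2]={B}  "bb"
  [0..2]={S}  "cbb"

S ∈ T[0,2] ⇒ YES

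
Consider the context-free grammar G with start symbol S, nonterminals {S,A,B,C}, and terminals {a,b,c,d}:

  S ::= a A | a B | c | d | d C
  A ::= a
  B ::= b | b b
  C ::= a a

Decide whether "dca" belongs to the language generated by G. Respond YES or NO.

Convert to CNF:
  S -> T1 A | T1 B | T2 C | c | d
  A -> a
  B -> T0 T0 | b
  C -> T1 T1
  T0 -> b
  T1 -> a
  T2 -> d

CYK table (by increasing span):
  cell(0,0) d: {S,T2}  orig:{S}
  cell(1,1) c: {S}
  cell(2,2) a: {A,T1}  orig:{A}
  cell(0,1) dc: ∅
  cell(1,2) ca: ∅
  cell(0,2) dca: ∅

S ∉ T[0,2] ⇒ NO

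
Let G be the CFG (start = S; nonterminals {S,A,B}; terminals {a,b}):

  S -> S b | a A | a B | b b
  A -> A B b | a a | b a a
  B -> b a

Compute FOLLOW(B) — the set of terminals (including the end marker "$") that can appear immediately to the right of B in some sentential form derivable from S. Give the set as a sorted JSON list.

FIRST iteration:
[1]
  A via A→a a: +{a}
  A via A→b a a: +{b}
  B via B→b a: +{b}
  S via S→a A: +{a}
  S via S→b b: +{b}
  S: {a,b}  A: {a,b}  B: {b}
[2] (stable)
  S: {a,b}  A: {a,b}  B: {b}

FOLLOW sets:
initialize: $ ∈ FOLLOW(S)
round 1:
  A→A B b: FOLLOW(A) ⊇ FIRST(B) = {b}; new: +{b}
  A→A B b: FOLLOW(B) ⊇ FIRST(b) = {b}; new: +{b}
  S→S b: FOLLOW(S) ⊇ FIRST(b) = {b}; new: +{b}
  S→a A: FOLLOW(A) ⊇ FOLLOW(S) ⊇ {$,b}; new: +{$}
  S→a B: FOLLOW(B) ⊇ FOLLOW(S) ⊇ {$,b}; new: +{$}
  FOLLOW(S)={$,b}  FOLLOW(A)={$,b}  FOLLOW(B)={$,b}
round 2: (stable)
  FOLLOW(S)={$,b}  FOLLOW(A)={$,b}  FOLLOW(B)={$,b}

FOLLOW(B) = ["$", "b"]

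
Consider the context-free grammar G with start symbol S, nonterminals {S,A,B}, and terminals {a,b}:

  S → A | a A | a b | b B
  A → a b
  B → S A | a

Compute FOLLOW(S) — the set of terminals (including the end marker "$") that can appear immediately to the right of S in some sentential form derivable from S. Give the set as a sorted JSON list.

Compute FIRST by fixpoint:
pass 1:
  A via A→a b: +{a}
  B via B→a: +{a}
  S via S→A: +{a}
  S via S→b B: +{b}
  FIRST(S)={a,b}  FIRST(A)={a}  FIRST(B)={a}
pass 2:
  B via B→S A: +{b}
  FIRST(S)={a,b}  FIRST(A)={a}  FIRST(B)={a,b}
pass 3: (no change)
  FIRST(S)={a,b}  FIRST(A)={a}  FIRST(B)={a,b}

FOLLOW iteration:
FOLLOW(S) := {$}
iter 1:
  B→S A: FOLLOW(S) ⊇ FIRST(A) = {a}; new: +{a}
  S→A: FOLLOW(A) ⊇ FOLLOW(S) ⊇ {$,a}; new: +{$,a}
  S→b B: FOLLOW(B) ⊇ FOLLOW(S) ⊇ {$,a}; new: +{$,a}
  S: {$,a}  A: {$,a}  B: {$,a}
iter 2: — fixpoint
  S: {$,a}  A: {$,a}  B: {$,a}

FOLLOW(S) = ["$", "a"]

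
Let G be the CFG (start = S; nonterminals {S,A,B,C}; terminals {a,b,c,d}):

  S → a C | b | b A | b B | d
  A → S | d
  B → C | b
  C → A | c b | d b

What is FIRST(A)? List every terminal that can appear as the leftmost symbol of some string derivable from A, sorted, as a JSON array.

Compute FIRST by fixpoint:
pass 1:
  A via A→d: +{d}
  B via B→b: +{b}
  C via C→A: +{d}
  C via C→c b: +{c}
  S via S→a C: +{a}
  S via S→b: +{b}
  S via S→d: +{d}
  S: {a,b,d}  A: {d}  B: {b}  C: {c,d}
pass 2:
  A via A→S: +{a,b}
  B via B→C: +{c,d}
  C via C→A: +{a,b}
  S: {a,b,d}  A: {a,b,d}  B: {b,c,d}  C: {a,b,c,d}
pass 3:
  B via B→C: +{a}
  S: {a,b,d}  A: {a,b,d}  B: {a,b,c,d}  C: {a,b,c,d}
pass 4: (no change)
  S: {a,b,d}  A: {a,b,d}  B: {a,b,c,d}  C: {a,b,c,d}

FIRST(A) = ["a", "b", "d"]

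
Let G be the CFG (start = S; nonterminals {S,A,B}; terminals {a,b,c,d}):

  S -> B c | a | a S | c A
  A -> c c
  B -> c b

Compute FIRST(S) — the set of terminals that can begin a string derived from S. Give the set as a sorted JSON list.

FIRST iteration:
[1]
  A via A→c c: +{c}
  B via B→c b: +{c}
  S via S→B c: +{c}
  S via S→a: +{a}
  FIRST[S]={a,c}  FIRST[A]={c}  FIRST[B]={c}
[2] done
  FIRST[S]={a,c}  FIRST[A]={c}  FIRST[B]={c}

FIRST(S) = ["a", "c"]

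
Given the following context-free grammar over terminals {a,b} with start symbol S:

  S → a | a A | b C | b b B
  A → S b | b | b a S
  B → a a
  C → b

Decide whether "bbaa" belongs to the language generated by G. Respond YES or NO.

CNF form of G:
  S -> T0 C | T0 X3 | T1 A | a
  A -> S T0 | T0 X2 | b
  B -> T1 T1
  C -> b
  T0 -> b
  T1 -> a
  X2 -> T1 S
  X3 -> T0 B

Fill CYK table bottom-up:
  cell(0,0) b: {A,C,T0}  orig:{A,C}
  cell(1,1) b: {A,C,T0}  orig:{A,C}
  cell(2,2) a: {S,T1}  orig:{S}
  cell(3,3) a: {S,T1}  orig:{S}
  cell(0,1) bb: {S}
  cell(1,2) ba: ∅
  cell(2,3) aa: {B,X2}  orig:{B}
  cell(0,2) bba: ∅
  cell(1,3) baa: {A,X3}  orig:{A}
  cell(0,3) bbaa: {S}

S ∈ T[0,3] ⇒ YES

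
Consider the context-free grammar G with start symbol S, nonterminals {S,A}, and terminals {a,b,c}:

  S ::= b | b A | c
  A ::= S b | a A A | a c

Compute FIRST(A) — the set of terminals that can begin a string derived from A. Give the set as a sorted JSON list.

FIRST sets, iterate to fixpoint:
[1]
  A via A→a A A: +{a}
  S via S→b: +{b}
  S via S→c: +{c}
  FIRST[S]={b,c}  FIRST[A]={a}
[2]
  A via A→S b: +{b,c}
  FIRST[S]={b,c}  FIRST[A]={a,b,c}
[3] (stable)
  FIRST[S]={b,c}  FIRST[A]={a,b,c}

FIRST(A) = ["a", "b", "c"]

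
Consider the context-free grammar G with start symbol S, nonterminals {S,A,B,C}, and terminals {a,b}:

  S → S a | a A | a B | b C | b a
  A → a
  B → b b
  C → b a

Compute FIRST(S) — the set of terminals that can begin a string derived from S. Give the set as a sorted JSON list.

Compute FIRST by fixpoint:
round 1:
  A via A→a: +{a}
  B via B→b b: +{b}
  C via C→b a: +{b}
  S via S→a A: +{a}
  S via S→b C: +{b}
  FIRST(S)={a,b}  FIRST(A)={a}  FIRST(B)={b}  FIRST(C)={b}
round 2: done
  FIRST(S)={a,b}  FIRST(A)={a}  FIRST(B)={b}  FIRST(C)={b}

FIRST(S) = ["a", "b"]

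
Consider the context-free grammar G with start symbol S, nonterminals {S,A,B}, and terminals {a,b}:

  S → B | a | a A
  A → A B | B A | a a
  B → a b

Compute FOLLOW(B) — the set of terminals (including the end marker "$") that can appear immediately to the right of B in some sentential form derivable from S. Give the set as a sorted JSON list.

FIRST sets, iterate to fixpoint:
pass 1:
  A via A→a a: +{a}
  B via B→a b: +{a}
  S via S→B: +{a}
  FIRST(S)={a}  FIRST(A)={a}  FIRST(B)={a}
pass 2: (no change)
  FIRST(S)={a}  FIRST(A)={a}  FIRST(B)={a}

FOLLOW iteration:
initialize: $ ∈ FOLLOW(S)
pass 1:
  A→A B: FOLLOW(A) ⊇ FIRST(B) = {a}; new: +{a}
  A→A B: FOLLOW(B) ⊇ FOLLOW(A) ⊇ {a}; new: +{a}
  S→B: FOLLOW(B) ⊇ FOLLOW(S) ⊇ {$}; new: +{$}
  S→a A: FOLLOW(A) ⊇ FOLLOW(S) ⊇ {$}; new: +{$}
  FOLLOW(S)={$}  FOLLOW(A)={$,a}  FOLLOW(B)={$,a}
pass 2: (no change)
  FOLLOW(S)={$}  FOLLOW(A)={$,a}  FOLLOW(B)={$,a}

FOLLOW(B) = ["$", "a"]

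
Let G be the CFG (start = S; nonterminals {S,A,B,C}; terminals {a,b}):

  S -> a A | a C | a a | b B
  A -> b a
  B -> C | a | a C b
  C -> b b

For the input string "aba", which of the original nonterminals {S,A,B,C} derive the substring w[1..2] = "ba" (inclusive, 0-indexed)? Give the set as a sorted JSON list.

Convert to CNF:
  S -> T0 B | T1 A | T1 C | T1 T1
  A -> T0 T1
  B -> T0 T0 | T1 X2 | a
  C -> T0 T0
  T0 -> b
  T1 -> a
  X2 -> C T0

CYK fill — only the sub-triangle for w[1..2]:
  cell(1,1) b: {T0}  orig:{}
  cell(2,2) a: {B,T1}  orig:{B}
  cell(1,2) ba: {A,S}

Original NTs in T[1,2] deriving "ba": ["A", "S"]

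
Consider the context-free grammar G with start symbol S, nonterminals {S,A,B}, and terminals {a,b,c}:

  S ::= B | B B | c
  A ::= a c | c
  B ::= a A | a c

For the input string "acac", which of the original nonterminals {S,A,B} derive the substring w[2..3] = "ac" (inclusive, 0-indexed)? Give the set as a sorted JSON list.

CNF form of G:
  S -> B B | T0 A | T0 T1 | c
  A -> T0 T1 | c
  B -> T0 A | T0 T1
  T0 -> a
  T1 -> c

CYK table (by increasing span), restricted to cells inside w[2..3]:
  T[2,2] 'a' = {T0}  orig:{}
  T[3,3] 'c' = {A,S,T1}  orig:{A,S}
  T[2,3] 'ac' = {A,B,S}

Original NTs in T[2,3] deriving "ac": ["A", "B", "S"]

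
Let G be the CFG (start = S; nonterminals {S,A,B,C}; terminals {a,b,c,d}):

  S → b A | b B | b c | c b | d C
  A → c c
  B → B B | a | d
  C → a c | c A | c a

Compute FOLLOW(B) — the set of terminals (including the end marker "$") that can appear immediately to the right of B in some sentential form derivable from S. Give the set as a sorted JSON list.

FIRST sets, iterate to fixpoint:
iter 1:
  A via A→c c: +{c}
  B via B→a: +{a}
  B via B→d: +{d}
  C via C→a c: +{a}
  C via C→c A: +{c}
  S via S→b A: +{b}
  S via S→c b: +{c}
  S via S→d C: +{d}
  FIRST[S]={b,c,d}  FIRST[A]={c}  FIRST[B]={a,d}  FIRST[C]={a,c}
iter 2: (no change)
  FIRST[S]={b,c,d}  FIRST[A]={c}  FIRST[B]={a,d}  FIRST[C]={a,c}

Compute FOLLOW by fixpoint:
initialize: $ ∈ FOLLOW(S)
pass 1:
  B→B B: FOLLOW(B) ⊇ FIRST(B) = {a,d}; new: +{a,d}
  S→b A: FOLLOW(A) ⊇ FOLLOW(S) ⊇ {$}; new: +{$}
  S→b B: FOLLOW(B) ⊇ FOLLOW(S) ⊇ {$}; new: +{$}
  S→d C: FOLLOW(C) ⊇ FOLLOW(S) ⊇ {$}; new: +{$}
  S: {$}  A: {$}  B: {$,a,d}  C: {$}
pass 2: — fixpoint
  S: {$}  A: {$}  B: {$,a,d}  C: {$}

FOLLOW(B) = ["$", "a", "d"]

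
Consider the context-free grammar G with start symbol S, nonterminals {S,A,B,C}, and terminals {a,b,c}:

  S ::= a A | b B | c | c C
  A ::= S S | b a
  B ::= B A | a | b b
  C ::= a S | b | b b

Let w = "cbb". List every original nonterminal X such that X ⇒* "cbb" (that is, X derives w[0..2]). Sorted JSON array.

CNF form of G:
  S -> T0 B | T1 A | T2 C | c
  A -> S S | T0 T1
  B -> B A | T0 T0 | a
  C -> T0 T0 | T1 S | b
  T0 -> b
  T1 -> a
  T2 -> c

CYK table (by increasing span), restricted to cells inside w[0..2]:
  cell(0,0) c: {S,T2}  orig:{S}
  cell(1,1) b: {C,T0}  orig:{C}
  cell(2,2) b: {C,T0}  orig:{C}
  cell(0,1) cb: {S}
  cell(1,2) bb: {B,C}
  cell(0,2) cbb: {S}

Original NTs in T[0,2] deriving "cbb": ["S"]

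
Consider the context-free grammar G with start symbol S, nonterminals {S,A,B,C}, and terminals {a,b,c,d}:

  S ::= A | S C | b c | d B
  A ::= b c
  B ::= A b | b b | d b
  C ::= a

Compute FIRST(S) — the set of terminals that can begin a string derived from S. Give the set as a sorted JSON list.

Compute FIRST by fixpoint:
pass 1:
  A via A→b c: +{b}
  B via B→A b: +{b}
  B via B→d b: +{d}
  C via C→a: +{a}
  S via S→A: +{b}
  S via S→d B: +{d}
  FIRST[S]={b,d}  FIRST[A]={b}  FIRST[B]={b,d}  FIRST[C]={a}
pass 2: (no change)
  FIRST[S]={b,d}  FIRST[A]={b}  FIRST[B]={b,d}  FIRST[C]={a}

FIRST(S) = ["b", "d"]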